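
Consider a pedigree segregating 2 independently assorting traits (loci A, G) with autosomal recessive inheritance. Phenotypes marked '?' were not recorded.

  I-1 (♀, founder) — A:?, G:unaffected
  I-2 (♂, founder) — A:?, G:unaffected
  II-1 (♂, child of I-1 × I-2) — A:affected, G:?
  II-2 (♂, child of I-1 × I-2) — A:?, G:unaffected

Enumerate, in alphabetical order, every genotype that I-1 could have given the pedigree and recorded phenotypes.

I-1 ∈ {Aa GG, Aa Gg, aa GG, aa Gg}

A/I-1 ? ·: Aa|aa
A/I-2 ? ·: Aa|aa
A/II-1 aff I-1×I-2: aa
A/II-2 ? I-1×I-2: AA|Aa|aa
⇒ A over [I-1,I-2,II-1,II-2]: 8 consistent
G/I-1 un ·: GG|Gg
G/I-2 un ·: GG|Gg
G/II-1 ? I-1×I-2: GG|Gg|gg
G/II-2 un I-1×I-2: GG|Gg
⇒ G over [I-1,I-2,II-1,II-2]: 15 consistent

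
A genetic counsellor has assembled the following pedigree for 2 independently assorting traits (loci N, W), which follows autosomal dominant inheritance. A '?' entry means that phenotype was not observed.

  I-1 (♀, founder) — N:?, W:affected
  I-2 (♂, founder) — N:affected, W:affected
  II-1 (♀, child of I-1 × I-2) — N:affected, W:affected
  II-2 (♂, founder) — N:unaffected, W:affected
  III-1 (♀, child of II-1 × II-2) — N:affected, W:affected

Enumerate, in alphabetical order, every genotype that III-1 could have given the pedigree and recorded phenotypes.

III-1 ∈ {Nn WW, Nn Ww}

N/I-1 ? ·: nn|Nn|NN
N/I-2 aff ·: Nn|NN
N/II-1 aff I-1×I-2: Nn|NN
N/II-2 un ·: nn
N/III-1 aff II-1×II-2: Nn
⇒ N over [I-1,I-2,II-1,II-2,III-1]: 9 consistent
W/I-1 aff ·: Ww|WW
W/I-2 aff ·: Ww|WW
W/II-1 aff I-1×I-2: Ww|WW
W/II-2 aff ·: Ww|WW
W/III-1 aff II-1×II-2: Ww|WW
⇒ W over [I-1,I-2,II-1,II-2,III-1]: 24 consistent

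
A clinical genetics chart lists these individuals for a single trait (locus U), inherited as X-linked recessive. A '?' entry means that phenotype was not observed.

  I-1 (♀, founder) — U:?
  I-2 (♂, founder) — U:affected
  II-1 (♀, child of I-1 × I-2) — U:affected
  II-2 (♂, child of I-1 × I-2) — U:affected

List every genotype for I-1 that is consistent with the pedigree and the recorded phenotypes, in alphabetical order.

U/I-1 ? ·: X^UX^u|X^uX^u
U/I-2 aff ·: X^uY
U/II-1 aff I-1×I-2: X^uX^u
U/II-2 aff I-1×I-2: X^uY
⇒ U over [I-1,I-2,II-1,II-2]: 2 consistent

I-1 ∈ {X^UX^u, X^uX^u}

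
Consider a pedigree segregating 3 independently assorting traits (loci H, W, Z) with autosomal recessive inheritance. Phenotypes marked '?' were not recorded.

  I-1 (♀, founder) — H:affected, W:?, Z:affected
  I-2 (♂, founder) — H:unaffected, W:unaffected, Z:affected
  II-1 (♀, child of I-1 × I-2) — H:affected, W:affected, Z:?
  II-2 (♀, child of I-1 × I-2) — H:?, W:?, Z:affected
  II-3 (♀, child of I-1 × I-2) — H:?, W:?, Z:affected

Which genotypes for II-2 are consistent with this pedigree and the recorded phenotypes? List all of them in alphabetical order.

II-2 ∈ {Hh WW zz, Hh Ww zz, Hh ww zz, hh WW zz, hh Ww zz, hh ww zz}

H/I-1 aff ·: hh
H/I-2 un ·: Hh
H/II-1 aff I-1×I-2: hh
H/II-2 ? I-1×I-2: Hh|hh
H/II-3 ? I-1×I-2: Hh|hh
⇒ H over [I-1,I-2,II-1,II-2,II-3]: 4 consistent
W/I-1 ? ·: Ww|ww
W/I-2 un ·: Ww
W/II-1 aff I-1×I-2: ww
W/II-2 ? I-1×I-2: WW|Ww|ww
W/II-3 ? I-1×I-2: WW|Ww|ww
⇒ W over [I-1,I-2,II-1,II-2,II-3]: 13 consistent
Z/I-1 aff ·: zz
Z/I-2 aff ·: zz
Z/II-1 ? I-1×I-2: zz
Z/II-2 aff I-1×I-2: zz
Z/II-3 aff I-1×I-2: zz
⇒ Z over [I-1,I-2,II-1,II-2,II-3]: 1 consistent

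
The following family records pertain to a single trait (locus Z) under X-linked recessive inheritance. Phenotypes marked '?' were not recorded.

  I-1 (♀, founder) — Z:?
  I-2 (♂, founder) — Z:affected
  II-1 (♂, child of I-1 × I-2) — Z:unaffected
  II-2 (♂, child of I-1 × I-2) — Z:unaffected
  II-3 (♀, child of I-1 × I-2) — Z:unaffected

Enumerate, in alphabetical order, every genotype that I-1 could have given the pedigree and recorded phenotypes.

I-1 ∈ {X^ZX^Z, X^ZX^z}

Z/I-1 ? ·: X^ZX^Z|X^ZX^z
Z/I-2 aff ·: X^zY
Z/II-1 un I-1×I-2: X^ZY
Z/II-2 un I-1×I-2: X^ZY
Z/II-3 un I-1×I-2: X^ZX^z
⇒ Z over [I-1,I-2,II-1,II-2,II-3]: 2 consistent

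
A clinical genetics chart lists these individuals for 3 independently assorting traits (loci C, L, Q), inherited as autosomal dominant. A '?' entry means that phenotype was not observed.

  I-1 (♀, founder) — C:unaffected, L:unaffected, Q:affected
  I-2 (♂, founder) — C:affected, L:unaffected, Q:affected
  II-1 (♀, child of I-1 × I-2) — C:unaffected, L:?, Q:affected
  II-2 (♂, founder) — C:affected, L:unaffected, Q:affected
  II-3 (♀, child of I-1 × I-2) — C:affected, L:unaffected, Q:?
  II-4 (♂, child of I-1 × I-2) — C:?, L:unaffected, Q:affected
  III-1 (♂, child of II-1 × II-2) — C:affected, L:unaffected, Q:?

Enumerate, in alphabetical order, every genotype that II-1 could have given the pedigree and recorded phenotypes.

II-1 ∈ {cc ll QQ, cc ll Qq}

C/I-1 un ·: cc
C/I-2 aff ·: Cc
C/II-1 un I-1×I-2: cc
C/II-2 aff ·: Cc|CC
C/II-3 aff I-1×I-2: Cc
C/II-4 ? I-1×I-2: cc|Cc
C/III-1 aff II-1×II-2: Cc
⇒ C over [I-1,I-2,II-1,II-2,II-3,II-4,III-1]: 4 consistent
L/I-1 un ·: ll
L/I-2 un ·: ll
L/II-1 ? I-1×I-2: ll
L/II-2 un ·: ll
L/II-3 un I-1×I-2: ll
L/II-4 un I-1×I-2: ll
L/III-1 un II-1×II-2: ll
⇒ L over [I-1,I-2,II-1,II-2,II-3,II-4,III-1]: 1 consistent
Q/I-1 aff ·: Qq|QQ
Q/I-2 aff ·: Qq|QQ
Q/II-1 aff I-1×I-2: Qq|QQ
Q/II-2 aff ·: Qq|QQ
Q/II-3 ? I-1×I-2: qq|Qq|QQ
Q/II-4 aff I-1×I-2: Qq|QQ
Q/III-1 ? II-1×II-2: qq|Qq|QQ
⇒ Q over [I-1,I-2,II-1,II-2,II-3,II-4,III-1]: 115 consistent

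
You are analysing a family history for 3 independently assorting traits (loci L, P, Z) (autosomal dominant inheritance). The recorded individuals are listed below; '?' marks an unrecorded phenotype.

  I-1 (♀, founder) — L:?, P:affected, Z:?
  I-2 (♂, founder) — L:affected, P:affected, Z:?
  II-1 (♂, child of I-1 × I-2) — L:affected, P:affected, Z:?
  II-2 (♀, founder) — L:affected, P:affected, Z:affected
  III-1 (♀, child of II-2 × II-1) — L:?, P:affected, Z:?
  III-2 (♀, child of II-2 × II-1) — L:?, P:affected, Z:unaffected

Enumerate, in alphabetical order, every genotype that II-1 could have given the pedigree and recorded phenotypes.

II-1 ∈ {LL PP Zz, LL PP zz, LL Pp Zz, LL Pp zz, Ll PP Zz, Ll PP zz, Ll Pp Zz, Ll Pp zz}

L/I-1 ? ·: ll|Ll|LL
L/I-2 aff ·: Ll|LL
L/II-1 aff I-1×I-2: Ll|LL
L/II-2 aff ·: Ll|LL
L/III-1 ? II-2×II-1: ll|Ll|LL
L/III-2 ? II-2×II-1: ll|Ll|LL
⇒ L over [I-1,I-2,II-1,II-2,III-1,III-2]: 85 consistent
P/I-1 aff ·: Pp|PP
P/I-2 aff ·: Pp|PP
P/II-1 aff I-1×I-2: Pp|PP
P/II-2 aff ·: Pp|PP
P/III-1 aff II-2×II-1: Pp|PP
P/III-2 aff II-2×II-1: Pp|PP
⇒ P over [I-1,I-2,II-1,II-2,III-1,III-2]: 44 consistent
Z/I-1 ? ·: zz|Zz|ZZ
Z/I-2 ? ·: zz|Zz|ZZ
Z/II-1 ? I-1×I-2: zz|Zz
Z/II-2 aff ·: Zz
Z/III-1 ? II-2×II-1: zz|Zz|ZZ
Z/III-2 un II-2×II-1: zz
⇒ Z over [I-1,I-2,II-1,II-2,III-1,III-2]: 29 consistent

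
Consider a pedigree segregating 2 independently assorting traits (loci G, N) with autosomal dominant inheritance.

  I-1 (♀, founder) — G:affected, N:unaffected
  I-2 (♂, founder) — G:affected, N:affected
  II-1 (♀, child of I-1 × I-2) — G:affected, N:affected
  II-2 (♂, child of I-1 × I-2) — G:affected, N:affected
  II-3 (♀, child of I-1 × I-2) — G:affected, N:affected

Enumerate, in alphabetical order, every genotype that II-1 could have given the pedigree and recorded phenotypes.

II-1 ∈ {GG Nn, Gg Nn}

G/I-1 aff ·: Gg|GG
G/I-2 aff ·: Gg|GG
G/II-1 aff I-1×I-2: Gg|GG
G/II-2 aff I-1×I-2: Gg|GG
G/II-3 aff I-1×I-2: Gg|GG
⇒ G over [I-1,I-2,II-1,II-2,II-3]: 25 consistent
N/I-1 un ·: nn
N/I-2 aff ·: Nn|NN
N/II-1 aff I-1×I-2: Nn
N/II-2 aff I-1×I-2: Nn
N/II-3 aff I-1×I-2: Nn
⇒ N over [I-1,I-2,II-1,II-2,II-3]: 2 consistent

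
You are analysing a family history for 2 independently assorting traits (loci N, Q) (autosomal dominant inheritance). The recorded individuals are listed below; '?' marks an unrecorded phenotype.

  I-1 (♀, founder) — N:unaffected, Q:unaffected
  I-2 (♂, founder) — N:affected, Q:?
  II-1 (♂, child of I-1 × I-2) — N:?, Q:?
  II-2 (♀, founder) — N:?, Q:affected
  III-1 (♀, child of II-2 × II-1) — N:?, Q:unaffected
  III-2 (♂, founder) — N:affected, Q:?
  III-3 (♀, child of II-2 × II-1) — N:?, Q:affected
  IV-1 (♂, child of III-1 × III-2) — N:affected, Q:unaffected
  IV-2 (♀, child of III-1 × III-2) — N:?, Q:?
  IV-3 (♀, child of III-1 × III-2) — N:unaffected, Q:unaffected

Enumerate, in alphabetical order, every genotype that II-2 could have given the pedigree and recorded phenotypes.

II-2 ∈ {NN Qq, Nn Qq, nn Qq}

N/I-1 un ·: nn
N/I-2 aff ·: Nn|NN
N/II-1 ? I-1×I-2: nn|Nn
N/II-2 ? ·: nn|Nn|NN
N/III-1 ? II-2×II-1: nn|Nn
N/III-2 aff ·: Nn
N/III-3 ? II-2×II-1: nn|Nn|NN
N/IV-1 aff III-1×III-2: Nn|NN
N/IV-2 ? III-1×III-2: nn|Nn|NN
N/IV-3 un III-1×III-2: nn
⇒ N over [I-1,I-2,II-1,II-2,III-1,III-2,III-3,IV-1,IV-2,IV-3]: 128 consistent
Q/I-1 un ·: qq
Q/I-2 ? ·: qq|Qq|QQ
Q/II-1 ? I-1×I-2: qq|Qq
Q/II-2 aff ·: Qq
Q/III-1 un II-2×II-1: qq
Q/III-2 ? ·: qq|Qq
Q/III-3 aff II-2×II-1: Qq|QQ
Q/IV-1 un III-1×III-2: qq
Q/IV-2 ? III-1×III-2: qq|Qq
Q/IV-3 un III-1×III-2: qq
⇒ Q over [I-1,I-2,II-1,II-2,III-1,III-2,III-3,IV-1,IV-2,IV-3]: 18 consistent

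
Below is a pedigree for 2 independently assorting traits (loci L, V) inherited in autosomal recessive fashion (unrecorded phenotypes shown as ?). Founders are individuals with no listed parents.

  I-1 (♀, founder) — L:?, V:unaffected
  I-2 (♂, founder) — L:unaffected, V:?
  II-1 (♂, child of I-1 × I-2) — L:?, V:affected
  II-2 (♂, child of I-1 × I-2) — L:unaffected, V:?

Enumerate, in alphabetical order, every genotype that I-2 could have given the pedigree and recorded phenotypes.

I-2 ∈ {LL Vv, LL vv, Ll Vv, Ll vv}

L/I-1 ? ·: LL|Ll|ll
L/I-2 un ·: LL|Ll
L/II-1 ? I-1×I-2: LL|Ll|ll
L/II-2 un I-1×I-2: LL|Ll
⇒ L over [I-1,I-2,II-1,II-2]: 18 consistent
V/I-1 un ·: Vv
V/I-2 ? ·: Vv|vv
V/II-1 aff I-1×I-2: vv
V/II-2 ? I-1×I-2: VV|Vv|vv
⇒ V over [I-1,I-2,II-1,II-2]: 5 consistent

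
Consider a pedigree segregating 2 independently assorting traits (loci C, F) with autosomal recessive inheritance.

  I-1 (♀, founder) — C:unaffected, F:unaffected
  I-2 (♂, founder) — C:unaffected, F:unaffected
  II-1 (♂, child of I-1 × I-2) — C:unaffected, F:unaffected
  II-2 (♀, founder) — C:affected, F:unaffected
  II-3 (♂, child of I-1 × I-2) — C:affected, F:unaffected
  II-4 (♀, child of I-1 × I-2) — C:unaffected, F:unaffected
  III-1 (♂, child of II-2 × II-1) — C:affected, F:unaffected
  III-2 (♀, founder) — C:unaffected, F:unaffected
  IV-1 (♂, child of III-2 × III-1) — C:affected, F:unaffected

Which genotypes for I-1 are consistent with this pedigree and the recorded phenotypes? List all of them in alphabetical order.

I-1 ∈ {Cc FF, Cc Ff}

C/I-1 un ·: Cc
C/I-2 un ·: Cc
C/II-1 un I-1×I-2: Cc
C/II-2 aff ·: cc
C/II-3 aff I-1×I-2: cc
C/II-4 un I-1×I-2: CC|Cc
C/III-1 aff II-2×II-1: cc
C/III-2 un ·: Cc
C/IV-1 aff III-2×III-1: cc
⇒ C over [I-1,I-2,II-1,II-2,II-3,II-4,III-1,III-2,IV-1]: 2 consistent
F/I-1 un ·: FF|Ff
F/I-2 un ·: FF|Ff
F/II-1 un I-1×I-2: FF|Ff
F/II-2 un ·: FF|Ff
F/II-3 un I-1×I-2: FF|Ff
F/II-4 un I-1×I-2: FF|Ff
F/III-1 un II-2×II-1: FF|Ff
F/III-2 un ·: FF|Ff
F/IV-1 un III-2×III-1: FF|Ff
⇒ F over [I-1,I-2,II-1,II-2,II-3,II-4,III-1,III-2,IV-1]: 298 consistent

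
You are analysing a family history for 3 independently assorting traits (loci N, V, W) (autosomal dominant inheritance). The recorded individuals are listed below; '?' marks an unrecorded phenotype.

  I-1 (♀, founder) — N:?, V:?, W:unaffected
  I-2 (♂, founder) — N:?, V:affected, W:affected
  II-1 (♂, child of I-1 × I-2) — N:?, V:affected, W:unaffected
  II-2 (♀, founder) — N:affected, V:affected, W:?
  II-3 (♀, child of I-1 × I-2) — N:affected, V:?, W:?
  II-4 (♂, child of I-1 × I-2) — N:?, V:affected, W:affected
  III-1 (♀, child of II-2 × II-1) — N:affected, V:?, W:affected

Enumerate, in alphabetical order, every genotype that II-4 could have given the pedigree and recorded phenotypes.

II-4 ∈ {NN VV Ww, NN Vv Ww, Nn VV Ww, Nn Vv Ww, nn VV Ww, nn Vv Ww}

N/I-1 ? ·: nn|Nn|NN
N/I-2 ? ·: nn|Nn|NN
N/II-1 ? I-1×I-2: nn|Nn|NN
N/II-2 aff ·: Nn|NN
N/II-3 aff I-1×I-2: Nn|NN
N/II-4 ? I-1×I-2: nn|Nn|NN
N/III-1 aff II-2×II-1: Nn|NN
⇒ N over [I-1,I-2,II-1,II-2,II-3,II-4,III-1]: 145 consistent
V/I-1 ? ·: vv|Vv|VV
V/I-2 aff ·: Vv|VV
V/II-1 aff I-1×I-2: Vv|VV
V/II-2 aff ·: Vv|VV
V/II-3 ? I-1×I-2: vv|Vv|VV
V/II-4 aff I-1×I-2: Vv|VV
V/III-1 ? II-2×II-1: vv|Vv|VV
⇒ V over [I-1,I-2,II-1,II-2,II-3,II-4,III-1]: 130 consistent
W/I-1 un ·: ww
W/I-2 aff ·: Ww
W/II-1 un I-1×I-2: ww
W/II-2 ? ·: Ww|WW
W/II-3 ? I-1×I-2: ww|Ww
W/II-4 aff I-1×I-2: Ww
W/III-1 aff II-2×II-1: Ww
⇒ W over [I-1,I-2,II-1,II-2,II-3,II-4,III-1]: 4 consistent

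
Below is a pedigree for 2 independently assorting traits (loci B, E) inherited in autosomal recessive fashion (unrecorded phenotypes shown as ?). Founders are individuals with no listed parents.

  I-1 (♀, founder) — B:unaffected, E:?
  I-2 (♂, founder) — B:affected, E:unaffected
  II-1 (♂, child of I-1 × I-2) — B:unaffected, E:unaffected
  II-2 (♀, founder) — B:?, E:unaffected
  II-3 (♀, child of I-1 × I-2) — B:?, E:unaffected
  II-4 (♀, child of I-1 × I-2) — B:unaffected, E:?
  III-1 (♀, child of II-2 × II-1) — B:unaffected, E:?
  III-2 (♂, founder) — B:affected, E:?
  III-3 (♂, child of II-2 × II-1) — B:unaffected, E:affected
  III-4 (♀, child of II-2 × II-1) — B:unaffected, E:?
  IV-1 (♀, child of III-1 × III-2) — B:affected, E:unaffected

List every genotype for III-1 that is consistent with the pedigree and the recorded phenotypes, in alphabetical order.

B/I-1 un ·: BB|Bb
B/I-2 aff ·: bb
B/II-1 un I-1×I-2: Bb
B/II-2 ? ·: BB|Bb|bb
B/II-3 ? I-1×I-2: Bb|bb
B/II-4 un I-1×I-2: Bb
B/III-1 un II-2×II-1: Bb
B/III-2 aff ·: bb
B/III-3 un II-2×II-1: BB|Bb
B/III-4 un II-2×II-1: BB|Bb
B/IV-1 aff III-1×III-2: bb
⇒ B over [I-1,I-2,II-1,II-2,II-3,II-4,III-1,III-2,III-3,III-4,IV-1]: 27 consistent
E/I-1 ? ·: EE|Ee|ee
E/I-2 un ·: EE|Ee
E/II-1 un I-1×I-2: Ee
E/II-2 un ·: Ee
E/II-3 un I-1×I-2: EE|Ee
E/II-4 ? I-1×I-2: EE|Ee|ee
E/III-1 ? II-2×II-1: EE|Ee|ee
E/III-2 ? ·: EE|Ee|ee
E/III-3 aff II-2×II-1: ee
E/III-4 ? II-2×II-1: EE|Ee|ee
E/IV-1 un III-1×III-2: EE|Ee
⇒ E over [I-1,I-2,II-1,II-2,II-3,II-4,III-1,III-2,III-3,III-4,IV-1]: 561 consistent

III-1 ∈ {Bb EE, Bb Ee, Bb ee}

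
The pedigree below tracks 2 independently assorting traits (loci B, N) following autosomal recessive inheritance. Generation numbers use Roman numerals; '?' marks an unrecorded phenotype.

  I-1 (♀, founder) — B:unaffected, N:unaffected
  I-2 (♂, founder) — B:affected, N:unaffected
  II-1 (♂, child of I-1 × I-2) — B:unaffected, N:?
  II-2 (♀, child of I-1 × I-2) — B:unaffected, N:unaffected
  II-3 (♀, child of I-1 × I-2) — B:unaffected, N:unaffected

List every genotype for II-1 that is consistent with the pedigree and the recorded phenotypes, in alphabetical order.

B/I-1 un ·: BB|Bb
B/I-2 aff ·: bb
B/II-1 un I-1×I-2: Bb
B/II-2 un I-1×I-2: Bb
B/II-3 un I-1×I-2: Bb
⇒ B over [I-1,I-2,II-1,II-2,II-3]: 2 consistent
N/I-1 un ·: NN|Nn
N/I-2 un ·: NN|Nn
N/II-1 ? I-1×I-2: NN|Nn|nn
N/II-2 un I-1×I-2: NN|Nn
N/II-3 un I-1×I-2: NN|Nn
⇒ N over [I-1,I-2,II-1,II-2,II-3]: 29 consistent

II-1 ∈ {Bb NN, Bb Nn, Bb nn}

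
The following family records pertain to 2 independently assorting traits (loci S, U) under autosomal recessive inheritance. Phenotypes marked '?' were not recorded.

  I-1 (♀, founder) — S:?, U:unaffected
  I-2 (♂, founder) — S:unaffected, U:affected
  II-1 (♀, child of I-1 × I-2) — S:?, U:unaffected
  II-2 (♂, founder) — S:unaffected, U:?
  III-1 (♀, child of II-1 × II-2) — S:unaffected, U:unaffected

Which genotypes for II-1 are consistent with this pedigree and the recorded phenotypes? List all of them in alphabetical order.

II-1 ∈ {SS Uu, Ss Uu, ss Uu}

S/I-1 ? ·: SS|Ss|ss
S/I-2 un ·: SS|Ss
S/II-1 ? I-1×I-2: SS|Ss|ss
S/II-2 un ·: SS|Ss
S/III-1 un II-1×II-2: SS|Ss
⇒ S over [I-1,I-2,II-1,II-2,III-1]: 36 consistent
U/I-1 un ·: UU|Uu
U/I-2 aff ·: uu
U/II-1 un I-1×I-2: Uu
U/II-2 ? ·: UU|Uu|uu
U/III-1 un II-1×II-2: UU|Uu
⇒ U over [I-1,I-2,II-1,II-2,III-1]: 10 consistent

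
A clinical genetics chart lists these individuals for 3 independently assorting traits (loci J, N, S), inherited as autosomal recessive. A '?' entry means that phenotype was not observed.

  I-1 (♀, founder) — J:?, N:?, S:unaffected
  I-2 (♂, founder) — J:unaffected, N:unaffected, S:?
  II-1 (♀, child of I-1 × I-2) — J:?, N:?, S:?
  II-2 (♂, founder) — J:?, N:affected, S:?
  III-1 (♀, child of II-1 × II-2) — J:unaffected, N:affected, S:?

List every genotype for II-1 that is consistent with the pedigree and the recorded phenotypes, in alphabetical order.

J/I-1 ? ·: JJ|Jj|jj
J/I-2 un ·: JJ|Jj
J/II-1 ? I-1×I-2: JJ|Jj|jj
J/II-2 ? ·: JJ|Jj|jj
J/III-1 un II-1×II-2: JJ|Jj
⇒ J over [I-1,I-2,II-1,II-2,III-1]: 45 consistent
N/I-1 ? ·: NN|Nn|nn
N/I-2 un ·: NN|Nn
N/II-1 ? I-1×I-2: Nn|nn
N/II-2 aff ·: nn
N/III-1 aff II-1×II-2: nn
⇒ N over [I-1,I-2,II-1,II-2,III-1]: 7 consistent
S/I-1 un ·: SS|Ss
S/I-2 ? ·: SS|Ss|ss
S/II-1 ? I-1×I-2: SS|Ss|ss
S/II-2 ? ·: SS|Ss|ss
S/III-1 ? II-1×II-2: SS|Ss|ss
⇒ S over [I-1,I-2,II-1,II-2,III-1]: 59 consistent

II-1 ∈ {JJ Nn SS, JJ Nn Ss, JJ Nn ss, JJ nn SS, JJ nn Ss, JJ nn ss, Jj Nn SS, Jj Nn Ss, Jj Nn ss, Jj nn SS, Jj nn Ss, Jj nn ss, jj Nn SS, jj Nn Ss, jj Nn ss, jj nn SS, jj nn Ss, jj nn ss}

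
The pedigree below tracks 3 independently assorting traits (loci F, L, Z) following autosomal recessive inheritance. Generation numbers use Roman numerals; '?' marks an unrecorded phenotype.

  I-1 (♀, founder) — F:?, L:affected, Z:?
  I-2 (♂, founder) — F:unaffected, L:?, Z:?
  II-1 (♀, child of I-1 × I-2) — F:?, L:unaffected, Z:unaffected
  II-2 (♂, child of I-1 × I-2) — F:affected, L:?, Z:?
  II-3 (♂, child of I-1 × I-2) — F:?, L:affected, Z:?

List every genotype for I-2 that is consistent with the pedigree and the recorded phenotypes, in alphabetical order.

F/I-1 ? ·: Ff|ff
F/I-2 un ·: Ff
F/II-1 ? I-1×I-2: FF|Ff|ff
F/II-2 aff I-1×I-2: ff
F/II-3 ? I-1×I-2: FF|Ff|ff
⇒ F over [I-1,I-2,II-1,II-2,II-3]: 13 consistent
L/I-1 aff ·: ll
L/I-2 ? ·: Ll
L/II-1 un I-1×I-2: Ll
L/II-2 ? I-1×I-2: Ll|ll
L/II-3 aff I-1×I-2: ll
⇒ L over [I-1,I-2,II-1,II-2,II-3]: 2 consistent
Z/I-1 ? ·: ZZ|Zz|zz
Z/I-2 ? ·: ZZ|Zz|zz
Z/II-1 un I-1×I-2: ZZ|Zz
Z/II-2 ? I-1×I-2: ZZ|Zz|zz
Z/II-3 ? I-1×I-2: ZZ|Zz|zz
⇒ Z over [I-1,I-2,II-1,II-2,II-3]: 45 consistent

I-2 ∈ {Ff Ll ZZ, Ff Ll Zz, Ff Ll zz}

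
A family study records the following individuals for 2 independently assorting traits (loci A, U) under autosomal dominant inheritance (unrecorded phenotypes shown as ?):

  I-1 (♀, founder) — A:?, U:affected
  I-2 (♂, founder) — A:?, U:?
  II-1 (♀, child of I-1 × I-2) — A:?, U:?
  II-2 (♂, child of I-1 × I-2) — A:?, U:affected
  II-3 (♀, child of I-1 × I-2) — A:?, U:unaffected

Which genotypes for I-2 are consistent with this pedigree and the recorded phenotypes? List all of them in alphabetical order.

A/I-1 ? ·: aa|Aa|AA
A/I-2 ? ·: aa|Aa|AA
A/II-1 ? I-1×I-2: aa|Aa|AA
A/II-2 ? I-1×I-2: aa|Aa|AA
A/II-3 ? I-1×I-2: aa|Aa|AA
⇒ A over [I-1,I-2,II-1,II-2,II-3]: 63 consistent
U/I-1 aff ·: Uu
U/I-2 ? ·: uu|Uu
U/II-1 ? I-1×I-2: uu|Uu|UU
U/II-2 aff I-1×I-2: Uu|UU
U/II-3 un I-1×I-2: uu
⇒ U over [I-1,I-2,II-1,II-2,II-3]: 8 consistent

I-2 ∈ {AA Uu, AA uu, Aa Uu, Aa uu, aa Uu, aa uu}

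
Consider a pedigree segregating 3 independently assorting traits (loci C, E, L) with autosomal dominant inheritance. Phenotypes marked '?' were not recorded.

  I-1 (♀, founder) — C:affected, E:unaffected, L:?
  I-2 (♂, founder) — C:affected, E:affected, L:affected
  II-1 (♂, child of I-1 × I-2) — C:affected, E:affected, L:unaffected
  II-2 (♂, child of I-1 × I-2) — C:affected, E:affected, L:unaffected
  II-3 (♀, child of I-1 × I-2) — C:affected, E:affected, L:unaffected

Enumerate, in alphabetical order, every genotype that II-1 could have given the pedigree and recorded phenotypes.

C/I-1 aff ·: Cc|CC
C/I-2 aff ·: Cc|CC
C/II-1 aff I-1×I-2: Cc|CC
C/II-2 aff I-1×I-2: Cc|CC
C/II-3 aff I-1×I-2: Cc|CC
⇒ C over [I-1,I-2,II-1,II-2,II-3]: 25 consistent
E/I-1 un ·: ee
E/I-2 aff ·: Ee|EE
E/II-1 aff I-1×I-2: Ee
E/II-2 aff I-1×I-2: Ee
E/II-3 aff I-1×I-2: Ee
⇒ E over [I-1,I-2,II-1,II-2,II-3]: 2 consistent
L/I-1 ? ·: ll|Ll
L/I-2 aff ·: Ll
L/II-1 un I-1×I-2: ll
L/II-2 un I-1×I-2: ll
L/II-3 un I-1×I-2: ll
⇒ L over [I-1,I-2,II-1,II-2,II-3]: 2 consistent

II-1 ∈ {CC Ee ll, Cc Ee ll}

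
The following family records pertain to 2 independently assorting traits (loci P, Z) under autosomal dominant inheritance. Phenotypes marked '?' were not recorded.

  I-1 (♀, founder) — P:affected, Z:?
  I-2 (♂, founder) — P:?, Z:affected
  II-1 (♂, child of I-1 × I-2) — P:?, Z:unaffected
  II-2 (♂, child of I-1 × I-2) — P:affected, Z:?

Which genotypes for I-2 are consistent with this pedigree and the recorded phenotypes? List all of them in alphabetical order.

I-2 ∈ {PP Zz, Pp Zz, pp Zz}

P/I-1 aff ·: Pp|PP
P/I-2 ? ·: pp|Pp|PP
P/II-1 ? I-1×I-2: pp|Pp|PP
P/II-2 aff I-1×I-2: Pp|PP
⇒ P over [I-1,I-2,II-1,II-2]: 18 consistent
Z/I-1 ? ·: zz|Zz
Z/I-2 aff ·: Zz
Z/II-1 un I-1×I-2: zz
Z/II-2 ? I-1×I-2: zz|Zz|ZZ
⇒ Z over [I-1,I-2,II-1,II-2]: 5 consistent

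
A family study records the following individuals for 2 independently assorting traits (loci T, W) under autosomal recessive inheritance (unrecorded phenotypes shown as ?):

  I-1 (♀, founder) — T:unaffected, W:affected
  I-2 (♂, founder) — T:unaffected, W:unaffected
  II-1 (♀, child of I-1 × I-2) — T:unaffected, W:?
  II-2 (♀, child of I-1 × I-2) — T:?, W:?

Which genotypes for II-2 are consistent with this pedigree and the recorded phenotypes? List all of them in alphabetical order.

II-2 ∈ {TT Ww, TT ww, Tt Ww, Tt ww, tt Ww, tt ww}

T/I-1 un ·: TT|Tt
T/I-2 un ·: TT|Tt
T/II-1 un I-1×I-2: TT|Tt
T/II-2 ? I-1×I-2: TT|Tt|tt
⇒ T over [I-1,I-2,II-1,II-2]: 15 consistent
W/I-1 aff ·: ww
W/I-2 un ·: WW|Ww
W/II-1 ? I-1×I-2: Ww|ww
W/II-2 ? I-1×I-2: Ww|ww
⇒ W over [I-1,I-2,II-1,II-2]: 5 consistent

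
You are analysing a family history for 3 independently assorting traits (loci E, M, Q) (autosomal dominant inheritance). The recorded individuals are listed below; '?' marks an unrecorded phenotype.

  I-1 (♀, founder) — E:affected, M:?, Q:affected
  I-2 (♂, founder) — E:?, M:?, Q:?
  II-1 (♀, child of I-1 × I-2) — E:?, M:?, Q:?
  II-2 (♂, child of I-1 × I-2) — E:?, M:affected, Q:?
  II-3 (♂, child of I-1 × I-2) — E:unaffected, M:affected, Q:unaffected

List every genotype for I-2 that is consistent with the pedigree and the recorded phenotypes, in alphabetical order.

I-2 ∈ {Ee MM Qq, Ee MM qq, Ee Mm Qq, Ee Mm qq, Ee mm Qq, Ee mm qq, ee MM Qq, ee MM qq, ee Mm Qq, ee Mm qq, ee mm Qq, ee mm qq}

E/I-1 aff ·: Ee
E/I-2 ? ·: ee|Ee
E/II-1 ? I-1×I-2: ee|Ee|EE
E/II-2 ? I-1×I-2: ee|Ee|EE
E/II-3 un I-1×I-2: ee
⇒ E over [I-1,I-2,II-1,II-2,II-3]: 13 consistent
M/I-1 ? ·: mm|Mm|MM
M/I-2 ? ·: mm|Mm|MM
M/II-1 ? I-1×I-2: mm|Mm|MM
M/II-2 aff I-1×I-2: Mm|MM
M/II-3 aff I-1×I-2: Mm|MM
⇒ M over [I-1,I-2,II-1,II-2,II-3]: 35 consistent
Q/I-1 aff ·: Qq
Q/I-2 ? ·: qq|Qq
Q/II-1 ? I-1×I-2: qq|Qq|QQ
Q/II-2 ? I-1×I-2: qq|Qq|QQ
Q/II-3 un I-1×I-2: qq
⇒ Q over [I-1,I-2,II-1,II-2,II-3]: 13 consistent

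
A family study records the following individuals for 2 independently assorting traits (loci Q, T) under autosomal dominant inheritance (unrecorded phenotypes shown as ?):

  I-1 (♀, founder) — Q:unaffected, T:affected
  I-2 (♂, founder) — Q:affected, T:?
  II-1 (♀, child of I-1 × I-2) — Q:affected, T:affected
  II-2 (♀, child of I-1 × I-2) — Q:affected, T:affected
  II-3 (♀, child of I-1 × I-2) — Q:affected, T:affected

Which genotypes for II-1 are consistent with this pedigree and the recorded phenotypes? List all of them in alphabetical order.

Q/I-1 un ·: qq
Q/I-2 aff ·: Qq|QQ
Q/II-1 aff I-1×I-2: Qq
Q/II-2 aff I-1×I-2: Qq
Q/II-3 aff I-1×I-2: Qq
⇒ Q over [I-1,I-2,II-1,II-2,II-3]: 2 consistent
T/I-1 aff ·: Tt|TT
T/I-2 ? ·: tt|Tt|TT
T/II-1 aff I-1×I-2: Tt|TT
T/II-2 aff I-1×I-2: Tt|TT
T/II-3 aff I-1×I-2: Tt|TT
⇒ T over [I-1,I-2,II-1,II-2,II-3]: 27 consistent

II-1 ∈ {Qq TT, Qq Tt}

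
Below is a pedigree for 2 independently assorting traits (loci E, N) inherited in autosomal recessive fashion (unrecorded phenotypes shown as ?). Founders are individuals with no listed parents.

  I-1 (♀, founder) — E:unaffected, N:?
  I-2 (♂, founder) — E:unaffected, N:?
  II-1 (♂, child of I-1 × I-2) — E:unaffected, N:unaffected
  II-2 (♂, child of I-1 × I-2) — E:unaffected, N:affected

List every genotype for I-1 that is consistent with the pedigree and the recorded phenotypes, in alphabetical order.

E/I-1 un ·: EE|Ee
E/I-2 un ·: EE|Ee
E/II-1 un I-1×I-2: EE|Ee
E/II-2 un I-1×I-2: EE|Ee
⇒ E over [I-1,I-2,II-1,II-2]: 13 consistent
N/I-1 ? ·: Nn|nn
N/I-2 ? ·: Nn|nn
N/II-1 un I-1×I-2: NN|Nn
N/II-2 aff I-1×I-2: nn
⇒ N over [I-1,I-2,II-1,II-2]: 4 consistent

I-1 ∈ {EE Nn, EE nn, Ee Nn, Ee nn}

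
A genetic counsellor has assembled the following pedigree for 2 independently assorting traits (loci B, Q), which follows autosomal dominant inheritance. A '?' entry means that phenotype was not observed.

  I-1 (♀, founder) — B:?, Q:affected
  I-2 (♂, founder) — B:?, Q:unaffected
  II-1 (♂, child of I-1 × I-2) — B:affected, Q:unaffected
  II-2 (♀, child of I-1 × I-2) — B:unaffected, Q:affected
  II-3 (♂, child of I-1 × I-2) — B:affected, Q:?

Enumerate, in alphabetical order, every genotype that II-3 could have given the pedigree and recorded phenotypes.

II-3 ∈ {BB Qq, BB qq, Bb Qq, Bb qq}

B/I-1 ? ·: bb|Bb
B/I-2 ? ·: bb|Bb
B/II-1 aff I-1×I-2: Bb|BB
B/II-2 un I-1×I-2: bb
B/II-3 aff I-1×I-2: Bb|BB
⇒ B over [I-1,I-2,II-1,II-2,II-3]: 6 consistent
Q/I-1 aff ·: Qq
Q/I-2 un ·: qq
Q/II-1 un I-1×I-2: qq
Q/II-2 aff I-1×I-2: Qq
Q/II-3 ? I-1×I-2: qq|Qq
⇒ Q over [I-1,I-2,II-1,II-2,II-3]: 2 consistent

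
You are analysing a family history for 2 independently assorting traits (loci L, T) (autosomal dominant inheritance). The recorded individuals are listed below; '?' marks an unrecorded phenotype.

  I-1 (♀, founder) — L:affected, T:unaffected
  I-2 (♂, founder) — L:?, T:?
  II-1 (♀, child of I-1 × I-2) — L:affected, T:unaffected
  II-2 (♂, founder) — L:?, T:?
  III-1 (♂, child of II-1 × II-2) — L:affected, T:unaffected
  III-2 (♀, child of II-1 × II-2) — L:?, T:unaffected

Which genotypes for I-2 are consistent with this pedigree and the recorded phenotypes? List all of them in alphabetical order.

L/I-1 aff ·: Ll|LL
L/I-2 ? ·: ll|Ll|LL
L/II-1 aff I-1×I-2: Ll|LL
L/II-2 ? ·: ll|Ll|LL
L/III-1 aff II-1×II-2: Ll|LL
L/III-2 ? II-1×II-2: ll|Ll|LL
⇒ L over [I-1,I-2,II-1,II-2,III-1,III-2]: 84 consistent
T/I-1 un ·: tt
T/I-2 ? ·: tt|Tt
T/II-1 un I-1×I-2: tt
T/II-2 ? ·: tt|Tt
T/III-1 un II-1×II-2: tt
T/III-2 un II-1×II-2: tt
⇒ T over [I-1,I-2,II-1,II-2,III-1,III-2]: 4 consistent

I-2 ∈ {LL Tt, LL tt, Ll Tt, Ll tt, ll Tt, ll tt}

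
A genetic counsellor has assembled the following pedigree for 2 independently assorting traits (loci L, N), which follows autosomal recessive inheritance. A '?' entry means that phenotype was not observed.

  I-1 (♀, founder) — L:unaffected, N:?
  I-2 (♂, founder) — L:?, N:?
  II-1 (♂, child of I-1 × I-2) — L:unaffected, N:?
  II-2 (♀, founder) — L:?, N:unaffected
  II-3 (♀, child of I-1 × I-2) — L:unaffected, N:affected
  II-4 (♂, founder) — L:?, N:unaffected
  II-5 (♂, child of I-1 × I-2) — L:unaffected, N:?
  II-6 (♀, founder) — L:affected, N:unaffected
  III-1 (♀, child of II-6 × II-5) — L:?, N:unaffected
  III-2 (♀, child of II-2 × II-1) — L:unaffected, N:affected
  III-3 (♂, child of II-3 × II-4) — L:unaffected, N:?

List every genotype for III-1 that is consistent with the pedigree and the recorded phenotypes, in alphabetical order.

L/I-1 un ·: LL|Ll
L/I-2 ? ·: LL|Ll|ll
L/II-1 un I-1×I-2: LL|Ll
L/II-2 ? ·: LL|Ll|ll
L/II-3 un I-1×I-2: LL|Ll
L/II-4 ? ·: LL|Ll|ll
L/II-5 un I-1×I-2: LL|Ll
L/II-6 aff ·: ll
L/III-1 ? II-6×II-5: Ll|ll
L/III-2 un II-2×II-1: LL|Ll
L/III-3 un II-3×II-4: LL|Ll
⇒ L over [I-1,I-2,II-1,II-2,II-3,II-4,II-5,II-6,III-1,III-2,III-3]: 845 consistent
N/I-1 ? ·: Nn|nn
N/I-2 ? ·: Nn|nn
N/II-1 ? I-1×I-2: Nn|nn
N/II-2 un ·: Nn
N/II-3 aff I-1×I-2: nn
N/II-4 un ·: NN|Nn
N/II-5 ? I-1×I-2: NN|Nn|nn
N/II-6 un ·: NN|Nn
N/III-1 un II-6×II-5: NN|Nn
N/III-2 aff II-2×II-1: nn
N/III-3 ? II-3×II-4: Nn|nn
⇒ N over [I-1,I-2,II-1,II-2,II-3,II-4,II-5,II-6,III-1,III-2,III-3]: 132 consistent

III-1 ∈ {Ll NN, Ll Nn, ll NN, ll Nn}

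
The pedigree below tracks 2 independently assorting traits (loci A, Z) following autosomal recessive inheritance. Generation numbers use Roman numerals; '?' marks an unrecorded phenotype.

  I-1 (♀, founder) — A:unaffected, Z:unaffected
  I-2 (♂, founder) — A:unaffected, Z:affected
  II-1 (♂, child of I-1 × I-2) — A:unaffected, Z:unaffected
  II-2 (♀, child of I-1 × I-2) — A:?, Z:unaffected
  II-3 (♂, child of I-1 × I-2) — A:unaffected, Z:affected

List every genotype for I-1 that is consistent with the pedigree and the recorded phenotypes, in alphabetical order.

I-1 ∈ {AA Zz, Aa Zz}

A/I-1 un ·: AA|Aa
A/I-2 un ·: AA|Aa
A/II-1 un I-1×I-2: AA|Aa
A/II-2 ? I-1×I-2: AA|Aa|aa
A/II-3 un I-1×I-2: AA|Aa
⇒ A over [I-1,I-2,II-1,II-2,II-3]: 29 consistent
Z/I-1 un ·: Zz
Z/I-2 aff ·: zz
Z/II-1 un I-1×I-2: Zz
Z/II-2 un I-1×I-2: Zz
Z/II-3 aff I-1×I-2: zz
⇒ Z over [I-1,I-2,II-1,II-2,II-3]: 1 consistent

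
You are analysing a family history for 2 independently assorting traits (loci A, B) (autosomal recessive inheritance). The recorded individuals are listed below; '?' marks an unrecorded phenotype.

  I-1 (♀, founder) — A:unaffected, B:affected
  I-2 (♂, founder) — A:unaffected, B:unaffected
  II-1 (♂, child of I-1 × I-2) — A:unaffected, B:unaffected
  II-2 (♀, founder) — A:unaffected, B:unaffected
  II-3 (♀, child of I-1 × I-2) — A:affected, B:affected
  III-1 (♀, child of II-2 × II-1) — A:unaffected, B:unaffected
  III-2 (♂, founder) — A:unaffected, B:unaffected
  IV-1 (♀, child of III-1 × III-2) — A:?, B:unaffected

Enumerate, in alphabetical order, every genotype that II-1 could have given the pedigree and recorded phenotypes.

A/I-1 un ·: Aa
A/I-2 un ·: Aa
A/II-1 un I-1×I-2: AA|Aa
A/II-2 un ·: AA|Aa
A/II-3 aff I-1×I-2: aa
A/III-1 un II-2×II-1: AA|Aa
A/III-2 un ·: AA|Aa
A/IV-1 ? III-1×III-2: AA|Aa|aa
⇒ A over [I-1,I-2,II-1,II-2,II-3,III-1,III-2,IV-1]: 27 consistent
B/I-1 aff ·: bb
B/I-2 un ·: Bb
B/II-1 un I-1×I-2: Bb
B/II-2 un ·: BB|Bb
B/II-3 aff I-1×I-2: bb
B/III-1 un II-2×II-1: BB|Bb
B/III-2 un ·: BB|Bb
B/IV-1 un III-1×III-2: BB|Bb
⇒ B over [I-1,I-2,II-1,II-2,II-3,III-1,III-2,IV-1]: 14 consistent

II-1 ∈ {AA Bb, Aa Bb}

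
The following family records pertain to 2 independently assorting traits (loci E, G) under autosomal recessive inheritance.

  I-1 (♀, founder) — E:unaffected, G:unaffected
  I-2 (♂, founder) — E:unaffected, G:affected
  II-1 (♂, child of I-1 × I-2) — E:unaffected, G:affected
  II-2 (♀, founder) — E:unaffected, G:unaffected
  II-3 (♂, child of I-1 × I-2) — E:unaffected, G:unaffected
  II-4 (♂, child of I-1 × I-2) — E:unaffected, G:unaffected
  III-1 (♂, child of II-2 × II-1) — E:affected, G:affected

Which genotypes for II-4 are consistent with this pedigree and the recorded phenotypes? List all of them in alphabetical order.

II-4 ∈ {EE Gg, Ee Gg}

E/I-1 un ·: EE|Ee
E/I-2 un ·: EE|Ee
E/II-1 un I-1×I-2: Ee
E/II-2 un ·: Ee
E/II-3 un I-1×I-2: EE|Ee
E/II-4 un I-1×I-2: EE|Ee
E/III-1 aff II-2×II-1: ee
⇒ E over [I-1,I-2,II-1,II-2,II-3,II-4,III-1]: 12 consistent
G/I-1 un ·: Gg
G/I-2 aff ·: gg
G/II-1 aff I-1×I-2: gg
G/II-2 un ·: Gg
G/II-3 un I-1×I-2: Gg
G/II-4 un I-1×I-2: Gg
G/III-1 aff II-2×II-1: gg
⇒ G over [I-1,I-2,II-1,II-2,II-3,II-4,III-1]: 1 consistent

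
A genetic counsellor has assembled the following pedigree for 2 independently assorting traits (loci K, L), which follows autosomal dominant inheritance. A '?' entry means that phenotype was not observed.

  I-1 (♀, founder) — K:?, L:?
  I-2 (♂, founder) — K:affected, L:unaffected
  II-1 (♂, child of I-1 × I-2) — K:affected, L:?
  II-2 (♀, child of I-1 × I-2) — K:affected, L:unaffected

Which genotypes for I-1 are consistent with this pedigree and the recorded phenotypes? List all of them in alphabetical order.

I-1 ∈ {KK Ll, KK ll, Kk Ll, Kk ll, kk Ll, kk ll}

K/I-1 ? ·: kk|Kk|KK
K/I-2 aff ·: Kk|KK
K/II-1 aff I-1×I-2: Kk|KK
K/II-2 aff I-1×I-2: Kk|KK
⇒ K over [I-1,I-2,II-1,II-2]: 15 consistent
L/I-1 ? ·: ll|Ll
L/I-2 un ·: ll
L/II-1 ? I-1×I-2: ll|Ll
L/II-2 un I-1×I-2: ll
⇒ L over [I-1,I-2,II-1,II-2]: 3 consistent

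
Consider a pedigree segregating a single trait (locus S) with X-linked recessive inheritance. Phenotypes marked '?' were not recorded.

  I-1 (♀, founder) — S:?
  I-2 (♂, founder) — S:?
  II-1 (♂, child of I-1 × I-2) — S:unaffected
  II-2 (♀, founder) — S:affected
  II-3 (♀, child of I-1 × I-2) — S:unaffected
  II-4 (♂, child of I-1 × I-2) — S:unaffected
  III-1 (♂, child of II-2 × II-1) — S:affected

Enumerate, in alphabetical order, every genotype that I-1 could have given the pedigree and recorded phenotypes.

S/I-1 ? ·: X^SX^S|X^SX^s
S/I-2 ? ·: X^SY|X^sY
S/II-1 un I-1×I-2: X^SY
S/II-2 aff ·: X^sX^s
S/II-3 un I-1×I-2: X^SX^S|X^SX^s
S/II-4 un I-1×I-2: X^SY
S/III-1 aff II-2×II-1: X^sY
⇒ S over [I-1,I-2,II-1,II-2,II-3,II-4,III-1]: 5 consistent

I-1 ∈ {X^SX^S, X^SX^s}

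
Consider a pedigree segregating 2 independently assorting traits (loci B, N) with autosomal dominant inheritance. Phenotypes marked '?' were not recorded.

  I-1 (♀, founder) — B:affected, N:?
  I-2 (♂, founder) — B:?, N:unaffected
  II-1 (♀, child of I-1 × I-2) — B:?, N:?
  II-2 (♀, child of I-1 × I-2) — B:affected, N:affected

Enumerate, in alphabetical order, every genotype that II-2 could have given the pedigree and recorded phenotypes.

II-2 ∈ {BB Nn, Bb Nn}

B/I-1 aff ·: Bb|BB
B/I-2 ? ·: bb|Bb|BB
B/II-1 ? I-1×I-2: bb|Bb|BB
B/II-2 aff I-1×I-2: Bb|BB
⇒ B over [I-1,I-2,II-1,II-2]: 18 consistent
N/I-1 ? ·: Nn|NN
N/I-2 un ·: nn
N/II-1 ? I-1×I-2: nn|Nn
N/II-2 aff I-1×I-2: Nn
⇒ N over [I-1,I-2,II-1,II-2]: 3 consistent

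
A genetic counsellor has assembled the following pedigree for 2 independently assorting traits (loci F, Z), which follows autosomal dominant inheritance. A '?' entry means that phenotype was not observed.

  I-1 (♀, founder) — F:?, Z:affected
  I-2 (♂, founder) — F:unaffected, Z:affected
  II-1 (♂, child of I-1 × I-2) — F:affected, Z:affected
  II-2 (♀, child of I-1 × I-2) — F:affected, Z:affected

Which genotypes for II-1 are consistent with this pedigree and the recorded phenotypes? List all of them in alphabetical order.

F/I-1 ? ·: Ff|FF
F/I-2 un ·: ff
F/II-1 aff I-1×I-2: Ff
F/II-2 aff I-1×I-2: Ff
⇒ F over [I-1,I-2,II-1,II-2]: 2 consistent
Z/I-1 aff ·: Zz|ZZ
Z/I-2 aff ·: Zz|ZZ
Z/II-1 aff I-1×I-2: Zz|ZZ
Z/II-2 aff I-1×I-2: Zz|ZZ
⇒ Z over [I-1,I-2,II-1,II-2]: 13 consistent

II-1 ∈ {Ff ZZ, Ff Zz}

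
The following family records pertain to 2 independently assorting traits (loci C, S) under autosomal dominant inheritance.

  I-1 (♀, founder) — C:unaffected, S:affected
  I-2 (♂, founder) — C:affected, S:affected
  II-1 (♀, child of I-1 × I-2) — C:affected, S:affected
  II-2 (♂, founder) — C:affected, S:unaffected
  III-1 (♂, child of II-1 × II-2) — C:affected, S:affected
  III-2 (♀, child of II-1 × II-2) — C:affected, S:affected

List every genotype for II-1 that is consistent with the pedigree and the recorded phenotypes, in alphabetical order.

II-1 ∈ {Cc SS, Cc Ss}

C/I-1 un ·: cc
C/I-2 aff ·: Cc|CC
C/II-1 aff I-1×I-2: Cc
C/II-2 aff ·: Cc|CC
C/III-1 aff II-1×II-2: Cc|CC
C/III-2 aff II-1×II-2: Cc|CC
⇒ C over [I-1,I-2,II-1,II-2,III-1,III-2]: 16 consistent
S/I-1 aff ·: Ss|SS
S/I-2 aff ·: Ss|SS
S/II-1 aff I-1×I-2: Ss|SS
S/II-2 un ·: ss
S/III-1 aff II-1×II-2: Ss
S/III-2 aff II-1×II-2: Ss
⇒ S over [I-1,I-2,II-1,II-2,III-1,III-2]: 7 consistent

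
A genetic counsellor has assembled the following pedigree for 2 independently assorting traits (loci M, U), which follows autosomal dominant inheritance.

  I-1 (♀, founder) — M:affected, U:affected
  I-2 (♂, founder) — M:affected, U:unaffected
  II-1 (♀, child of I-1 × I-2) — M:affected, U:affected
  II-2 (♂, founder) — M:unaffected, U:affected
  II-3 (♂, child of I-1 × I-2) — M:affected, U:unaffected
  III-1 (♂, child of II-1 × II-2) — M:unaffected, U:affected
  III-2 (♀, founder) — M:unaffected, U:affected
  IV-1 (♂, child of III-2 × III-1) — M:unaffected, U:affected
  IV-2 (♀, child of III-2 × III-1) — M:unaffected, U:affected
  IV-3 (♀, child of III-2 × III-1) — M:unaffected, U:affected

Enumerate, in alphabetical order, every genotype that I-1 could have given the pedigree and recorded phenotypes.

I-1 ∈ {MM Uu, Mm Uu}

M/I-1 aff ·: Mm|MM
M/I-2 aff ·: Mm|MM
M/II-1 aff I-1×I-2: Mm
M/II-2 un ·: mm
M/II-3 aff I-1×I-2: Mm|MM
M/III-1 un II-1×II-2: mm
M/III-2 un ·: mm
M/IV-1 un III-2×III-1: mm
M/IV-2 un III-2×III-1: mm
M/IV-3 un III-2×III-1: mm
⇒ M over [I-1,I-2,II-1,II-2,II-3,III-1,III-2,IV-1,IV-2,IV-3]: 6 consistent
U/I-1 aff ·: Uu
U/I-2 un ·: uu
U/II-1 aff I-1×I-2: Uu
U/II-2 aff ·: Uu|UU
U/II-3 un I-1×I-2: uu
U/III-1 aff II-1×II-2: Uu|UU
U/III-2 aff ·: Uu|UU
U/IV-1 aff III-2×III-1: Uu|UU
U/IV-2 aff III-2×III-1: Uu|UU
U/IV-3 aff III-2×III-1: Uu|UU
⇒ U over [I-1,I-2,II-1,II-2,II-3,III-1,III-2,IV-1,IV-2,IV-3]: 50 consistent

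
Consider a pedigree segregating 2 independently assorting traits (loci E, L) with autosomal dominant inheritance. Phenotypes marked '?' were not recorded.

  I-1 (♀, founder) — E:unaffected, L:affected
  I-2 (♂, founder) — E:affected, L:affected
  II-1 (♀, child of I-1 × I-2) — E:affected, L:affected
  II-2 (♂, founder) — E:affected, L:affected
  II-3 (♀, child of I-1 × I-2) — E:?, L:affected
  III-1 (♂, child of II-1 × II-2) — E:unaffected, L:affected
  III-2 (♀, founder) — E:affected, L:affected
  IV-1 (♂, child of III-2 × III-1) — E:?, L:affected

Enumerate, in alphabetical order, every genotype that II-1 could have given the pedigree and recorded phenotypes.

E/I-1 un ·: ee
E/I-2 aff ·: Ee|EE
E/II-1 aff I-1×I-2: Ee
E/II-2 aff ·: Ee
E/II-3 ? I-1×I-2: ee|Ee
E/III-1 un II-1×II-2: ee
E/III-2 aff ·: Ee|EE
E/IV-1 ? III-2×III-1: ee|Ee
⇒ E over [I-1,I-2,II-1,II-2,II-3,III-1,III-2,IV-1]: 9 consistent
L/I-1 aff ·: Ll|LL
L/I-2 aff ·: Ll|LL
L/II-1 aff I-1×I-2: Ll|LL
L/II-2 aff ·: Ll|LL
L/II-3 aff I-1×I-2: Ll|LL
L/III-1 aff II-1×II-2: Ll|LL
L/III-2 aff ·: Ll|LL
L/IV-1 aff III-2×III-1: Ll|LL
⇒ L over [I-1,I-2,II-1,II-2,II-3,III-1,III-2,IV-1]: 154 consistent

II-1 ∈ {Ee LL, Ee Ll}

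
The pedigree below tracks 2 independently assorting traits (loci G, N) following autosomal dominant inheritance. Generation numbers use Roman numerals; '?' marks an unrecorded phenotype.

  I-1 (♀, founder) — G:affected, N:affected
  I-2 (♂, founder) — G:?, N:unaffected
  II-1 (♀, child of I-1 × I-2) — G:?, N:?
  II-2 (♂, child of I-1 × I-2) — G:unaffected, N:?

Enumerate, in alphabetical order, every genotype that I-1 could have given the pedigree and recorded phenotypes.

I-1 ∈ {Gg NN, Gg Nn}

G/I-1 aff ·: Gg
G/I-2 ? ·: gg|Gg
G/II-1 ? I-1×I-2: gg|Gg|GG
G/II-2 un I-1×I-2: gg
⇒ G over [I-1,I-2,II-1,II-2]: 5 consistent
N/I-1 aff ·: Nn|NN
N/I-2 un ·: nn
N/II-1 ? I-1×I-2: nn|Nn
N/II-2 ? I-1×I-2: nn|Nn
⇒ N over [I-1,I-2,II-1,II-2]: 5 consistent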